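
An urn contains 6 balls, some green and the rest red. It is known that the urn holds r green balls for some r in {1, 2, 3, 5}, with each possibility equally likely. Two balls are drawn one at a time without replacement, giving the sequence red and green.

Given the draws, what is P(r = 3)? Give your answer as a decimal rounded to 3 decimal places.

Compute the likelihood of the observed sequence for each case: P(data | r = 1) = (5/6)(1/5) = 1/6; P(data | r = 2) = (4/6)(2/5) = 4/15; P(data | r = 3) = (3/6)(3/5) = 3/10; P(data | r = 5) = (1/6)(5/5) = 1/6.
The prior-weighted likelihoods are 1/4 · 1/6 = 1/24, 1/4 · 4/15 = 1/15, 1/4 · 3/10 = 3/40, 1/4 · 1/6 = 1/24; summing to 9/40.
Hence P(r = 3 | data) = (3/40) / (9/40) = 1/3.

0.333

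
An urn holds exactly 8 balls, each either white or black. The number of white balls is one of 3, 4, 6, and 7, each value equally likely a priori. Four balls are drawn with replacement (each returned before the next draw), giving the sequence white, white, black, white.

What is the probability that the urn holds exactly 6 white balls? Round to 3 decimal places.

Under each hypothesis, the probability of the observed sequence is: P(data | r = 3) = (3/8)(3/8)(5/8)(3/8) = 0.032959; P(data | r = 4) = (4/8)(4/8)(4/8)(4/8) = 0.0625; P(data | r = 6) = (6/8)(6/8)(2/8)(6/8) = 0.10547; P(data | r = 7) = (7/8)(7/8)(1/8)(7/8) = 0.08374.
The prior-weighted likelihoods are 1/4 · 0.032959 = 0.0082397, 1/4 · 0.0625 = 0.015625, 1/4 · 0.10547 = 0.026367, 1/4 · 0.08374 = 0.020935; summing to 0.071167.
By Bayes' rule, P(r = 6 | data) = (0.026367) / (0.071167) = 0.3705.

0.370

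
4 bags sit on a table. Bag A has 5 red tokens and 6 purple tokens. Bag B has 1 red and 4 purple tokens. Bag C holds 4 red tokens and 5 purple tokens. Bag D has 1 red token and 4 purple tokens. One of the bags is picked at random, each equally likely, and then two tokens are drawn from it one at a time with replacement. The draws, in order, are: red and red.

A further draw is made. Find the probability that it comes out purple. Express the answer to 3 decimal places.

0.592

Compute the likelihood of the observed sequence for each case: P(data | bag A) = (5/11)(5/11) = 0.20661; P(data | bag B) = (1/5)(1/5) = 0.04; P(data | bag C) = (4/9)(4/9) = 0.19753; P(data | bag D) = (1/5)(1/5) = 0.04.
Weighting by the prior gives 1/4 · 0.20661 = 0.051653, 1/4 · 0.04 = 0.01, 1/4 · 0.19753 = 0.049383, 1/4 · 0.04 = 0.01; with total 0.12104.
Dividing through by the total gives posterior P(bag A | data) = 0.42676, P(bag B | data) = 0.08262, P(bag C | data) = 0.408, P(bag D | data) = 0.08262.
Averaging over the posterior, P(purple next | data) = (6/11)(0.42676) + (4/5)(0.08262) + (5/9)(0.408) + (4/5)(0.08262) = 0.59164.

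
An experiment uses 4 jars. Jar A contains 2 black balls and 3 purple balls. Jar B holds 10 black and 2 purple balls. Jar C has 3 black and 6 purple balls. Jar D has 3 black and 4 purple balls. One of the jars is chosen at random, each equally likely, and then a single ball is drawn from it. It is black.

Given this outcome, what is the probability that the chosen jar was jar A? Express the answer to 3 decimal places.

0.200

For each hypothesis, P(data | H) works out to: P(data | jar A) = (2/5) = 2/5; P(data | jar B) = (10/12) = 5/6; P(data | jar C) = (3/9) = 1/3; P(data | jar D) = (3/7) = 3/7.
The prior-weighted likelihoods are 1/4 · 2/5 = 1/10, 1/4 · 5/6 = 5/24, 1/4 · 1/3 = 1/12, 1/4 · 3/7 = 3/28; these sum to 419/840.
Hence P(jar A | data) = (1/10) / (419/840) = 84/419.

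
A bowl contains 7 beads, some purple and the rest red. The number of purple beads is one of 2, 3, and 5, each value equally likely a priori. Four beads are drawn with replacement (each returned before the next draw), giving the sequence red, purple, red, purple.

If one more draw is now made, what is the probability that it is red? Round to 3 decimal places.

0.530

Under each hypothesis, the probability of the observed sequence is: P(data | r = 2) = (5/7)(2/7)(5/7)(2/7) = 0.041649; P(data | r = 3) = (4/7)(3/7)(4/7)(3/7) = 0.059975; P(data | r = 5) = (2/7)(5/7)(2/7)(5/7) = 0.041649.
Weighting by the prior gives 1/3 · 0.041649 = 0.013883, 1/3 · 0.059975 = 0.019992, 1/3 · 0.041649 = 0.013883; these sum to 0.047758.
Dividing through by the total gives posterior P(r = 2 | data) = 0.2907, P(r = 3 | data) = 0.4186, P(r = 5 | data) = 0.2907.
The predictive probability is P(red next | data) = (5/7)(0.2907) + (4/7)(0.4186) + (2/7)(0.2907) = 0.5299.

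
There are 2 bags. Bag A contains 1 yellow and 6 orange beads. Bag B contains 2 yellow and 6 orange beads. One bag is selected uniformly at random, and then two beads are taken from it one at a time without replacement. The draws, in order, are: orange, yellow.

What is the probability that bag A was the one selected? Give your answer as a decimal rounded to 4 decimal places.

0.4000

For each hypothesis, P(data | H) works out to: P(data | bag A) = (6/7)(1/6) = 1/7; P(data | bag B) = (6/8)(2/7) = 3/14.
The prior-weighted likelihoods are 1/2 · 1/7 = 1/14, 1/2 · 3/14 = 3/28; summing to 5/28.
Therefore the posterior P(bag A | data) = (1/14) / (5/28) = 2/5.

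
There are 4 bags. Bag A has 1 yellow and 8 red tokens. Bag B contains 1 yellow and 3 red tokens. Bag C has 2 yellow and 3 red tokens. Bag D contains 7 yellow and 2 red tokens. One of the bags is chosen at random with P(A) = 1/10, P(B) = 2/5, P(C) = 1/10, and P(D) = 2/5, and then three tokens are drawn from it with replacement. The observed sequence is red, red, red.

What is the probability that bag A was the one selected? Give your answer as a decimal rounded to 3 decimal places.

0.265

Compute the likelihood of the observed sequence for each case: P(data | bag A) = (8/9)(8/9)(8/9) = 0.70233; P(data | bag B) = (3/4)(3/4)(3/4) = 0.42188; P(data | bag C) = (3/5)(3/5)(3/5) = 0.216; P(data | bag D) = (2/9)(2/9)(2/9) = 0.010974.
The prior-weighted likelihoods are 1/10 · 0.70233 = 0.070233, 2/5 · 0.42188 = 0.16875, 1/10 · 0.216 = 0.0216, 2/5 · 0.010974 = 0.0043896; these sum to 0.26497.
So P(bag A | data) = (0.070233) / (0.26497) = 0.26506.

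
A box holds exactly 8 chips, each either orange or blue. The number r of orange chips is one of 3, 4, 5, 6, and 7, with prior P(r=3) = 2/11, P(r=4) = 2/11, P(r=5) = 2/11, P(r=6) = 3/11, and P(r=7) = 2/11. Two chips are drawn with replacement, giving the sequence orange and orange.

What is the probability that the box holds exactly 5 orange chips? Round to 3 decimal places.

0.163

The likelihood of the observed sequence under each hypothesis: P(data | r = 3) = (3/8)(3/8) = 9/64; P(data | r = 4) = (4/8)(4/8) = 1/4; P(data | r = 5) = (5/8)(5/8) = 25/64; P(data | r = 6) = (6/8)(6/8) = 9/16; P(data | r = 7) = (7/8)(7/8) = 49/64.
Weighting by the prior gives 2/11 · 9/64 = 9/352, 2/11 · 1/4 = 1/22, 2/11 · 25/64 = 25/352, 3/11 · 9/16 = 27/176, 2/11 · 49/64 = 49/352; with total 153/352.
Hence P(r = 5 | data) = (25/352) / (153/352) = 25/153.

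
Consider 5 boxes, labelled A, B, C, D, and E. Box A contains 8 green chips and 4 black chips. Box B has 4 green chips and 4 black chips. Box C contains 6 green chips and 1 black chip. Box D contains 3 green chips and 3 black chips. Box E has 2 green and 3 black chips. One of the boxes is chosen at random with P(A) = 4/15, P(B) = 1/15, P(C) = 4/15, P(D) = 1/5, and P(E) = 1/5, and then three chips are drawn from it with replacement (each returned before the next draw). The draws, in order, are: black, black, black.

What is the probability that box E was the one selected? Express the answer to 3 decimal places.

For each hypothesis, P(data | H) works out to: P(data | box A) = (4/12)(4/12)(4/12) = 0.037037; P(data | box B) = (4/8)(4/8)(4/8) = 0.125; P(data | box C) = (1/7)(1/7)(1/7) = 0.0029155; P(data | box D) = (3/6)(3/6)(3/6) = 0.125; P(data | box E) = (3/5)(3/5)(3/5) = 0.216.
The prior-weighted likelihoods are 4/15 · 0.037037 = 0.0098765, 1/15 · 0.125 = 0.0083333, 4/15 · 0.0029155 = 0.00077745, 1/5 · 0.125 = 0.025, 1/5 · 0.216 = 0.0432; summing to 0.087187.
Therefore the posterior P(box E | data) = (0.0432) / (0.087187) = 0.49548.

0.495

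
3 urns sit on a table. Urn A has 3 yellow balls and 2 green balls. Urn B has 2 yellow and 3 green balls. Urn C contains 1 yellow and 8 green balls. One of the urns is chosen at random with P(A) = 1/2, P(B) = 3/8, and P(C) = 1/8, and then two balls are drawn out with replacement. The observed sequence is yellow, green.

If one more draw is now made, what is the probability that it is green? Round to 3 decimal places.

For each hypothesis, P(data | H) works out to: P(data | urn A) = (3/5)(2/5) = 0.24; P(data | urn B) = (2/5)(3/5) = 0.24; P(data | urn C) = (1/9)(8/9) = 0.098765.
Weighting by the prior gives 1/2 · 0.24 = 0.12, 3/8 · 0.24 = 0.09, 1/8 · 0.098765 = 0.012346; with total 0.22235.
Normalising, the posterior is P(urn A | data) = 0.5397, P(urn B | data) = 0.40478, P(urn C | data) = 0.055525.
The predictive probability is P(green next | data) = (2/5)(0.5397) + (3/5)(0.40478) + (8/9)(0.055525) = 0.5081.

0.508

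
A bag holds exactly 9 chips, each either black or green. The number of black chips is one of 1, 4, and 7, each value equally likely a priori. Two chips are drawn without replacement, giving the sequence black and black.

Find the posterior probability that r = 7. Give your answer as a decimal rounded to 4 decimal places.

Compute the likelihood of the observed sequence for each case: P(data | r = 1) = (1/9)(0/8) = 0; P(data | r = 4) = (4/9)(3/8) = 1/6; P(data | r = 7) = (7/9)(6/8) = 7/12.
Weighting by the prior gives 1/3 · 0 = 0, 1/3 · 1/6 = 1/18, 1/3 · 7/12 = 7/36; these sum to 1/4.
So P(r = 7 | data) = (7/36) / (1/4) = 7/9.

0.7778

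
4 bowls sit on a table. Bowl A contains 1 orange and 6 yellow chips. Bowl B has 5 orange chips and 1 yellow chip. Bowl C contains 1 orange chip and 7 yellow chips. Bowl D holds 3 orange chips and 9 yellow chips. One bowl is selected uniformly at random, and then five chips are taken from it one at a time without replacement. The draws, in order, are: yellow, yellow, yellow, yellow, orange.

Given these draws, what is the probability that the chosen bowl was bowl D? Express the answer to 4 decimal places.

0.2627

For each hypothesis, P(data | H) works out to: P(data | bowl A) = (6/7)(5/6)(4/5)(3/4)(1/3) = 0.14286; P(data | bowl B) = (1/6)(0/5) = 0; P(data | bowl C) = (7/8)(6/7)(5/6)(4/5)(1/4) = 0.125; P(data | bowl D) = (9/12)(8/11)(7/10)(6/9)(3/8) = 0.095455.
Weighting by the prior gives 1/4 · 0.14286 = 0.035714, 1/4 · 0 = 0, 1/4 · 0.125 = 0.03125, 1/4 · 0.095455 = 0.023864; these sum to 0.090828.
Hence P(bowl D | data) = (0.023864) / (0.090828) = 0.26273.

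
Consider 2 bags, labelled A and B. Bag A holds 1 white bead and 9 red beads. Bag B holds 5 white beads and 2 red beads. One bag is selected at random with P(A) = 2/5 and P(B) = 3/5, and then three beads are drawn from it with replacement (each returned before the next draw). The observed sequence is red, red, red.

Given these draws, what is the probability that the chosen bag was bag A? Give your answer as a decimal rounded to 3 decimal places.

0.954

The likelihood of the observed sequence under each hypothesis: P(data | bag A) = (9/10)(9/10)(9/10) = 0.729; P(data | bag B) = (2/7)(2/7)(2/7) = 0.023324.
The prior-weighted likelihoods are 2/5 · 0.729 = 0.2916, 3/5 · 0.023324 = 0.013994; summing to 0.30559.
Therefore the posterior P(bag A | data) = (0.2916) / (0.30559) = 0.95421.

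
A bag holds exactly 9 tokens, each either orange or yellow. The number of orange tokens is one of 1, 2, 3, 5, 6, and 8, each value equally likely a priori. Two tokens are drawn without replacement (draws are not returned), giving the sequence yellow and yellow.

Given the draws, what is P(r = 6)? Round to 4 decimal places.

Compute the likelihood of the observed sequence for each case: P(data | r = 1) = (8/9)(7/8) = 7/9; P(data | r = 2) = (7/9)(6/8) = 7/12; P(data | r = 3) = (6/9)(5/8) = 5/12; P(data | r = 5) = (4/9)(3/8) = 1/6; P(data | r = 6) = (3/9)(2/8) = 1/12; P(data | r = 8) = (1/9)(0/8) = 0.
The prior-weighted likelihoods are 1/6 · 7/9 = 7/54, 1/6 · 7/12 = 7/72, 1/6 · 5/12 = 5/72, 1/6 · 1/6 = 1/36, 1/6 · 1/12 = 1/72, 1/6 · 0 = 0; summing to 73/216.
So P(r = 6 | data) = (1/72) / (73/216) = 3/73.

0.0411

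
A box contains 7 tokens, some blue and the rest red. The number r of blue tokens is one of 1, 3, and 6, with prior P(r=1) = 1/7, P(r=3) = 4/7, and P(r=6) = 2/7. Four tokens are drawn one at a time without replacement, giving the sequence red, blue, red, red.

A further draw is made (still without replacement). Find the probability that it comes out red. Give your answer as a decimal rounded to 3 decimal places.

The likelihood of the observed sequence under each hypothesis: P(data | r = 1) = (6/7)(1/6)(5/5)(4/4) = 1/7; P(data | r = 3) = (4/7)(3/6)(3/5)(2/4) = 3/35; P(data | r = 6) = (1/7)(6/6)(0/5) = 0.
Multiplying each by its prior: 1/7 · 1/7 = 1/49, 4/7 · 3/35 = 12/245, 2/7 · 0 = 0; with total 17/245.
The posterior is then P(r = 1 | data) = 5/17, P(r = 3 | data) = 12/17, P(r = 6 | data) = 0.
The predictive probability is P(red next | data) = (1)(5/17) + (1/3)(12/17) = 9/17.

0.529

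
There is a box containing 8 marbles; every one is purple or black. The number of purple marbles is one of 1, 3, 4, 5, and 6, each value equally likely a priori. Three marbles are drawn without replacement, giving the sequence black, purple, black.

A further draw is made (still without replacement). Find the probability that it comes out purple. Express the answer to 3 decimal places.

0.463

The likelihood of the observed sequence under each hypothesis: P(data | r = 1) = (7/8)(1/7)(6/6) = 1/8; P(data | r = 3) = (5/8)(3/7)(4/6) = 5/28; P(data | r = 4) = (4/8)(4/7)(3/6) = 1/7; P(data | r = 5) = (3/8)(5/7)(2/6) = 5/56; P(data | r = 6) = (2/8)(6/7)(1/6) = 1/28.
Multiplying each by its prior: 1/5 · 1/8 = 1/40, 1/5 · 5/28 = 1/28, 1/5 · 1/7 = 1/35, 1/5 · 5/56 = 1/56, 1/5 · 1/28 = 1/140; these sum to 4/35.
The posterior is then P(r = 1 | data) = 7/32, P(r = 3 | data) = 5/16, P(r = 4 | data) = 1/4, P(r = 5 | data) = 5/32, P(r = 6 | data) = 1/16.
Averaging over the posterior, P(purple next | data) = (0)(7/32) + (2/5)(5/16) + (3/5)(1/4) + (4/5)(5/32) + (1)(1/16) = 37/80.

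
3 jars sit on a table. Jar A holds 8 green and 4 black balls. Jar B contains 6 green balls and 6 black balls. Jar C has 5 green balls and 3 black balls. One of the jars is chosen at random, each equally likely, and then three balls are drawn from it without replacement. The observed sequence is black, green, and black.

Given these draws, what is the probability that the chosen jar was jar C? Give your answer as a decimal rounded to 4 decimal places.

0.2992

For each hypothesis, P(data | H) works out to: P(data | jar A) = (4/12)(8/11)(3/10) = 0.072727; P(data | jar B) = (6/12)(6/11)(5/10) = 0.13636; P(data | jar C) = (3/8)(5/7)(2/6) = 0.089286.
Multiplying each by its prior: 1/3 · 0.072727 = 0.024242, 1/3 · 0.13636 = 0.045455, 1/3 · 0.089286 = 0.029762; these sum to 0.099459.
Hence P(jar C | data) = (0.029762) / (0.099459) = 0.29924.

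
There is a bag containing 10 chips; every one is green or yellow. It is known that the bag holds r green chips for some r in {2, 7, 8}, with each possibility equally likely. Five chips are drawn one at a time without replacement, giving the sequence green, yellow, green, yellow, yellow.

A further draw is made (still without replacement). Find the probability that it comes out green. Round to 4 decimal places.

0.2727

Compute the likelihood of the observed sequence for each case: P(data | r = 2) = (2/10)(8/9)(1/8)(7/7)(6/6) = 0.022222; P(data | r = 7) = (7/10)(3/9)(6/8)(2/7)(1/6) = 0.0083333; P(data | r = 8) = (8/10)(2/9)(7/8)(1/7)(0/6) = 0.
The prior-weighted likelihoods are 1/3 · 0.022222 = 0.0074074, 1/3 · 0.0083333 = 0.0027778, 1/3 · 0 = 0; these sum to 0.010185.
The posterior is then P(r = 2 | data) = 0.72727, P(r = 7 | data) = 0.27273, P(r = 8 | data) = 0.
So P(green next | data) = Σ P(green next | H) P(H | data) = (0)(0.72727) + (1)(0.27273) = 0.27273.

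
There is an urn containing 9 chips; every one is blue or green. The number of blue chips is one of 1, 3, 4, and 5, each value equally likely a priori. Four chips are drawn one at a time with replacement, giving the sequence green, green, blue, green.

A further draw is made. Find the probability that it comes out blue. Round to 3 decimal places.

0.340

Compute the likelihood of the observed sequence for each case: P(data | r = 1) = (8/9)(8/9)(1/9)(8/9) = 0.078037; P(data | r = 3) = (6/9)(6/9)(3/9)(6/9) = 0.098765; P(data | r = 4) = (5/9)(5/9)(4/9)(5/9) = 0.076208; P(data | r = 5) = (4/9)(4/9)(5/9)(4/9) = 0.048773.
The prior-weighted likelihoods are 1/4 · 0.078037 = 0.019509, 1/4 · 0.098765 = 0.024691, 1/4 · 0.076208 = 0.019052, 1/4 · 0.048773 = 0.012193; summing to 0.075446.
The posterior is then P(r = 1 | data) = 0.25859, P(r = 3 | data) = 0.32727, P(r = 4 | data) = 0.25253, P(r = 5 | data) = 0.16162.
Averaging over the posterior, P(blue next | data) = (1/9)(0.25859) + (1/3)(0.32727) + (4/9)(0.25253) + (5/9)(0.16162) = 0.33984.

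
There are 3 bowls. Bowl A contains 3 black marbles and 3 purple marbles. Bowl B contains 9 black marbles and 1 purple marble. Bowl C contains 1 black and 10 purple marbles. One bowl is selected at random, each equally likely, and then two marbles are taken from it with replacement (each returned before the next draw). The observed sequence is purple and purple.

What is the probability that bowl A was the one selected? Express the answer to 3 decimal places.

0.230

Compute the likelihood of the observed sequence for each case: P(data | bowl A) = (3/6)(3/6) = 0.25; P(data | bowl B) = (1/10)(1/10) = 0.01; P(data | bowl C) = (10/11)(10/11) = 0.82645.
The prior-weighted likelihoods are 1/3 · 0.25 = 0.083333, 1/3 · 0.01 = 0.0033333, 1/3 · 0.82645 = 0.27548; with total 0.36215.
Hence P(bowl A | data) = (0.083333) / (0.36215) = 0.23011.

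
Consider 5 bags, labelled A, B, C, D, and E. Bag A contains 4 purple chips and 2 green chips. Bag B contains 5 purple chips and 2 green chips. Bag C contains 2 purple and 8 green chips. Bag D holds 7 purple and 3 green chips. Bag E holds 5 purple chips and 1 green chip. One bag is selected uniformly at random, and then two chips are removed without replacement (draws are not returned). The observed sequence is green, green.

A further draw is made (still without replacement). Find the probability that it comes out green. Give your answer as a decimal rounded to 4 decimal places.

For each hypothesis, P(data | H) works out to: P(data | bag A) = (2/6)(1/5) = 0.066667; P(data | bag B) = (2/7)(1/6) = 0.047619; P(data | bag C) = (8/10)(7/9) = 0.62222; P(data | bag D) = (3/10)(2/9) = 0.066667; P(data | bag E) = (1/6)(0/5) = 0.
The prior-weighted likelihoods are 1/5 · 0.066667 = 0.013333, 1/5 · 0.047619 = 0.0095238, 1/5 · 0.62222 = 0.12444, 1/5 · 0.066667 = 0.013333, 1/5 · 0 = 0; these sum to 0.16063.
Normalising, the posterior is P(bag A | data) = 0.083004, P(bag B | data) = 0.059289, P(bag C | data) = 0.7747, P(bag D | data) = 0.083004, P(bag E | data) = 0.
The predictive probability is P(green next | data) = (0)(0.083004) + (0)(0.059289) + (3/4)(0.7747) + (1/8)(0.083004) = 0.5914.

0.5914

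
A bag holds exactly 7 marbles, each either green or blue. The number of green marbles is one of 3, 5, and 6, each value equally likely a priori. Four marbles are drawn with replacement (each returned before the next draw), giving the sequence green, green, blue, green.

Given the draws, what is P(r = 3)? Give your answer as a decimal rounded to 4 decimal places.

For each hypothesis, P(data | H) works out to: P(data | r = 3) = (3/7)(3/7)(4/7)(3/7) = 0.044981; P(data | r = 5) = (5/7)(5/7)(2/7)(5/7) = 0.10412; P(data | r = 6) = (6/7)(6/7)(1/7)(6/7) = 0.089963.
Multiplying each by its prior: 1/3 · 0.044981 = 0.014994, 1/3 · 0.10412 = 0.034708, 1/3 · 0.089963 = 0.029988; summing to 0.079689.
Hence P(r = 3 | data) = (0.014994) / (0.079689) = 0.18815.

0.1882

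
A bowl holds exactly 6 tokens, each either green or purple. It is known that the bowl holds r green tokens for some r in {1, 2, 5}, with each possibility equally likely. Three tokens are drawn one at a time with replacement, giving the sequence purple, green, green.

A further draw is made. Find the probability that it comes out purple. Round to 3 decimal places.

0.413

The likelihood of the observed sequence under each hypothesis: P(data | r = 1) = (5/6)(1/6)(1/6) = 5/216; P(data | r = 2) = (4/6)(2/6)(2/6) = 2/27; P(data | r = 5) = (1/6)(5/6)(5/6) = 25/216.
Multiplying each by its prior: 1/3 · 5/216 = 5/648, 1/3 · 2/27 = 2/81, 1/3 · 25/216 = 25/648; these sum to 23/324.
The posterior is then P(r = 1 | data) = 5/46, P(r = 2 | data) = 8/23, P(r = 5 | data) = 25/46.
So P(purple next | data) = Σ P(purple next | H) P(H | data) = (5/6)(5/46) + (2/3)(8/23) + (1/6)(25/46) = 19/46.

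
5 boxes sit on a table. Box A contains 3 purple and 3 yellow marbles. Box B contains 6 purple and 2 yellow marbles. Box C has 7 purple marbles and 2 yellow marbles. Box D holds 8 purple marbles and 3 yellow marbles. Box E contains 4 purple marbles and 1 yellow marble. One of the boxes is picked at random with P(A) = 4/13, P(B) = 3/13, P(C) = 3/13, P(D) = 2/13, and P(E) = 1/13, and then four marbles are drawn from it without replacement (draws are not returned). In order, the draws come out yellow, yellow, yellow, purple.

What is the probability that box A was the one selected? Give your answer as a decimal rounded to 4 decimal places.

For each hypothesis, P(data | H) works out to: P(data | box A) = (3/6)(2/5)(1/4)(3/3) = 0.05; P(data | box B) = (2/8)(1/7)(0/6) = 0; P(data | box C) = (2/9)(1/8)(0/7) = 0; P(data | box D) = (3/11)(2/10)(1/9)(8/8) = 0.0060606; P(data | box E) = (1/5)(0/4) = 0.
Weighting by the prior gives 4/13 · 0.05 = 0.015385, 3/13 · 0 = 0, 3/13 · 0 = 0, 2/13 · 0.0060606 = 0.0009324, 1/13 · 0 = 0; these sum to 0.016317.
By Bayes' rule, P(box A | data) = (0.015385) / (0.016317) = 0.94286.

0.9429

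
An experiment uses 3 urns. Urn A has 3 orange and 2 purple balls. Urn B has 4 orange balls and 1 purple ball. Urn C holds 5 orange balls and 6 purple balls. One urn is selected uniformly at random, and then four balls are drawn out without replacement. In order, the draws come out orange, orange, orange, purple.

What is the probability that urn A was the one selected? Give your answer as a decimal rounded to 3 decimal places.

0.289

The likelihood of the observed sequence under each hypothesis: P(data | urn A) = (3/5)(2/4)(1/3)(2/2) = 1/10; P(data | urn B) = (4/5)(3/4)(2/3)(1/2) = 1/5; P(data | urn C) = (5/11)(4/10)(3/9)(6/8) = 1/22.
The prior-weighted likelihoods are 1/3 · 1/10 = 1/30, 1/3 · 1/5 = 1/15, 1/3 · 1/22 = 1/66; summing to 19/165.
So P(urn A | data) = (1/30) / (19/165) = 11/38.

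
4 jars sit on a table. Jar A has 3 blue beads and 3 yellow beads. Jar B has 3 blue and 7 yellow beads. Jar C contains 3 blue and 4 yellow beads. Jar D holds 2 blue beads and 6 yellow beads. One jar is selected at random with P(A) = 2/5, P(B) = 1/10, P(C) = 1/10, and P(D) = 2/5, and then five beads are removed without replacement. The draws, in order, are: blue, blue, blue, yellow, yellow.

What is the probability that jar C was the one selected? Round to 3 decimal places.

0.121

Under each hypothesis, the probability of the observed sequence is: P(data | jar A) = (3/6)(2/5)(1/4)(3/3)(2/2) = 0.05; P(data | jar B) = (3/10)(2/9)(1/8)(7/7)(6/6) = 0.0083333; P(data | jar C) = (3/7)(2/6)(1/5)(4/4)(3/3) = 0.028571; P(data | jar D) = (2/8)(1/7)(0/6) = 0.
The prior-weighted likelihoods are 2/5 · 0.05 = 0.02, 1/10 · 0.0083333 = 0.00083333, 1/10 · 0.028571 = 0.0028571, 2/5 · 0 = 0; summing to 0.02369.
By Bayes' rule, P(jar C | data) = (0.0028571) / (0.02369) = 0.1206.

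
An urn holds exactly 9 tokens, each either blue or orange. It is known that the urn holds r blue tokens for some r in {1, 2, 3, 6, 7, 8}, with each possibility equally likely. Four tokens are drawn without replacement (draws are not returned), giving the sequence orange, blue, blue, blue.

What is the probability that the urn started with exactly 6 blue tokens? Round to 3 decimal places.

Under each hypothesis, the probability of the observed sequence is: P(data | r = 1) = (8/9)(1/8)(0/7) = 0; P(data | r = 2) = (7/9)(2/8)(1/7)(0/6) = 0; P(data | r = 3) = (6/9)(3/8)(2/7)(1/6) = 1/84; P(data | r = 6) = (3/9)(6/8)(5/7)(4/6) = 5/42; P(data | r = 7) = (2/9)(7/8)(6/7)(5/6) = 5/36; P(data | r = 8) = (1/9)(8/8)(7/7)(6/6) = 1/9.
Multiplying each by its prior: 1/6 · 0 = 0, 1/6 · 0 = 0, 1/6 · 1/84 = 1/504, 1/6 · 5/42 = 5/252, 1/6 · 5/36 = 5/216, 1/6 · 1/9 = 1/54; these sum to 4/63.
Hence P(r = 6 | data) = (5/252) / (4/63) = 5/16.

0.313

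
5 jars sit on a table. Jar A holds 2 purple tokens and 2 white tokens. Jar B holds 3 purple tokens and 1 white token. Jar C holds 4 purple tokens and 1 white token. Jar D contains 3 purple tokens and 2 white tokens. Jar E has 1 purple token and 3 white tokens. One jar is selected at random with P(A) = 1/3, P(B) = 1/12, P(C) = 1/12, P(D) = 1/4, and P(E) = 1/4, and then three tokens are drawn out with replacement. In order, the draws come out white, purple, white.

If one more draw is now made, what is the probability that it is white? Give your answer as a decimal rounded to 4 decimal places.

0.5429

Compute the likelihood of the observed sequence for each case: P(data | jar A) = (2/4)(2/4)(2/4) = 0.125; P(data | jar B) = (1/4)(3/4)(1/4) = 0.046875; P(data | jar C) = (1/5)(4/5)(1/5) = 0.032; P(data | jar D) = (2/5)(3/5)(2/5) = 0.096; P(data | jar E) = (3/4)(1/4)(3/4) = 0.14062.
Weighting by the prior gives 1/3 · 0.125 = 0.041667, 1/12 · 0.046875 = 0.0039062, 1/12 · 0.032 = 0.0026667, 1/4 · 0.096 = 0.024, 1/4 · 0.14062 = 0.035156; summing to 0.1074.
Normalising, the posterior is P(jar A | data) = 0.38797, P(jar B | data) = 0.036372, P(jar C | data) = 0.02483, P(jar D | data) = 0.22347, P(jar E | data) = 0.32735.
So P(white next | data) = Σ P(white next | H) P(H | data) = (1/2)(0.38797) + (1/4)(0.036372) + (1/5)(0.02483) + (2/5)(0.22347) + (3/4)(0.32735) = 0.54295.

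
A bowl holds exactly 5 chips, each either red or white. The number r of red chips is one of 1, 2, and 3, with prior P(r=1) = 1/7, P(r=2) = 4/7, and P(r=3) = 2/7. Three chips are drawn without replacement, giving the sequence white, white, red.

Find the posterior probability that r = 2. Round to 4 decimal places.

For each hypothesis, P(data | H) works out to: P(data | r = 1) = (4/5)(3/4)(1/3) = 1/5; P(data | r = 2) = (3/5)(2/4)(2/3) = 1/5; P(data | r = 3) = (2/5)(1/4)(3/3) = 1/10.
Multiplying each by its prior: 1/7 · 1/5 = 1/35, 4/7 · 1/5 = 4/35, 2/7 · 1/10 = 1/35; these sum to 6/35.
By Bayes' rule, P(r = 2 | data) = (4/35) / (6/35) = 2/3.

0.6667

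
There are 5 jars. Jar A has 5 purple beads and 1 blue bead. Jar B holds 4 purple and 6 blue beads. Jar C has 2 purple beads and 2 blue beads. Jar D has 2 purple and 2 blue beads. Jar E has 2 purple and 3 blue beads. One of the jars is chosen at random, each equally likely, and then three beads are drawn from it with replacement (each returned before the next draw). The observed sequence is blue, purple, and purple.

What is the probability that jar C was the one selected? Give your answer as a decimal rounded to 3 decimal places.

0.224

Compute the likelihood of the observed sequence for each case: P(data | jar A) = (1/6)(5/6)(5/6) = 0.11574; P(data | jar B) = (6/10)(4/10)(4/10) = 0.096; P(data | jar C) = (2/4)(2/4)(2/4) = 0.125; P(data | jar D) = (2/4)(2/4)(2/4) = 0.125; P(data | jar E) = (3/5)(2/5)(2/5) = 0.096.
The prior-weighted likelihoods are 1/5 · 0.11574 = 0.023148, 1/5 · 0.096 = 0.0192, 1/5 · 0.125 = 0.025, 1/5 · 0.125 = 0.025, 1/5 · 0.096 = 0.0192; summing to 0.11155.
By Bayes' rule, P(jar C | data) = (0.025) / (0.11155) = 0.22412.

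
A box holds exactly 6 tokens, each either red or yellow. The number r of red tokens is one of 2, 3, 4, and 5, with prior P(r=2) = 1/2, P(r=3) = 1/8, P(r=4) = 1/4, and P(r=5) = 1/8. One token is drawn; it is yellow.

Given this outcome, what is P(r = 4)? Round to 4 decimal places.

Compute the likelihood of this draw for each case: P(data | r = 2) = (4/6) = 2/3; P(data | r = 3) = (3/6) = 1/2; P(data | r = 4) = (2/6) = 1/3; P(data | r = 5) = (1/6) = 1/6.
Weighting by the prior gives 1/2 · 2/3 = 1/3, 1/8 · 1/2 = 1/16, 1/4 · 1/3 = 1/12, 1/8 · 1/6 = 1/48; these sum to 1/2.
By Bayes' rule, P(r = 4 | data) = (1/12) / (1/2) = 1/6.

0.1667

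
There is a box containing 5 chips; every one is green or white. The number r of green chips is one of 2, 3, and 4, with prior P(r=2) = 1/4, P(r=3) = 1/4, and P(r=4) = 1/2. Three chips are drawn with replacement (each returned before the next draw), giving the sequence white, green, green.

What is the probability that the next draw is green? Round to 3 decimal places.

0.665

Under each hypothesis, the probability of the observed sequence is: P(data | r = 2) = (3/5)(2/5)(2/5) = 12/125; P(data | r = 3) = (2/5)(3/5)(3/5) = 18/125; P(data | r = 4) = (1/5)(4/5)(4/5) = 16/125.
Weighting by the prior gives 1/4 · 12/125 = 3/125, 1/4 · 18/125 = 9/250, 1/2 · 16/125 = 8/125; summing to 31/250.
Normalising, the posterior is P(r = 2 | data) = 6/31, P(r = 3 | data) = 9/31, P(r = 4 | data) = 16/31.
Averaging over the posterior, P(green next | data) = (2/5)(6/31) + (3/5)(9/31) + (4/5)(16/31) = 103/155.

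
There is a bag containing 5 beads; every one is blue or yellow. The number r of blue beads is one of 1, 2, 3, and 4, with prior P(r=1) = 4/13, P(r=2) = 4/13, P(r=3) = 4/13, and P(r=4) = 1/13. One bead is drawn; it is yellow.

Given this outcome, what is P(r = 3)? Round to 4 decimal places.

Under each hypothesis, the probability of this draw is: P(data | r = 1) = (4/5) = 4/5; P(data | r = 2) = (3/5) = 3/5; P(data | r = 3) = (2/5) = 2/5; P(data | r = 4) = (1/5) = 1/5.
Weighting by the prior gives 4/13 · 4/5 = 16/65, 4/13 · 3/5 = 12/65, 4/13 · 2/5 = 8/65, 1/13 · 1/5 = 1/65; these sum to 37/65.
Hence P(r = 3 | data) = (8/65) / (37/65) = 8/37.

0.2162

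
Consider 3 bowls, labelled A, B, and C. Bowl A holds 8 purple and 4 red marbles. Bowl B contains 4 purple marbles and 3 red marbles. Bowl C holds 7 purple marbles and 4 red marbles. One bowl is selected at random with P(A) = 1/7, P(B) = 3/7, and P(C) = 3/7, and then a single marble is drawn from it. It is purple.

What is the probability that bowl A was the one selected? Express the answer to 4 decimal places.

Under each hypothesis, the probability of this draw is: P(data | bowl A) = (8/12) = 0.66667; P(data | bowl B) = (4/7) = 0.57143; P(data | bowl C) = (7/11) = 0.63636.
The prior-weighted likelihoods are 1/7 · 0.66667 = 0.095238, 3/7 · 0.57143 = 0.2449, 3/7 · 0.63636 = 0.27273; with total 0.61286.
So P(bowl A | data) = (0.095238) / (0.61286) = 0.1554.

0.1554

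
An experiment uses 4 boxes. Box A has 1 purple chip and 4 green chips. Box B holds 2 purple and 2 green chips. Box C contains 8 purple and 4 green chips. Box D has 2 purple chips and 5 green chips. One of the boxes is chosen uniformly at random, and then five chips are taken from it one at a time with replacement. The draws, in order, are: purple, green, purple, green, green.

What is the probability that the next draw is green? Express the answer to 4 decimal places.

The likelihood of the observed sequence under each hypothesis: P(data | box A) = (1/5)(4/5)(1/5)(4/5)(4/5) = 0.02048; P(data | box B) = (2/4)(2/4)(2/4)(2/4)(2/4) = 0.03125; P(data | box C) = (8/12)(4/12)(8/12)(4/12)(4/12) = 0.016461; P(data | box D) = (2/7)(5/7)(2/7)(5/7)(5/7) = 0.02975.
The prior-weighted likelihoods are 1/4 · 0.02048 = 0.00512, 1/4 · 0.03125 = 0.0078125, 1/4 · 0.016461 = 0.0041152, 1/4 · 0.02975 = 0.0074374; with total 0.024485.
Dividing through by the total gives posterior P(box A | data) = 0.20911, P(box B | data) = 0.31907, P(box C | data) = 0.16807, P(box D | data) = 0.30375.
So P(green next | data) = Σ P(green next | H) P(H | data) = (4/5)(0.20911) + (1/2)(0.31907) + (1/3)(0.16807) + (5/7)(0.30375) = 0.59981.

0.5998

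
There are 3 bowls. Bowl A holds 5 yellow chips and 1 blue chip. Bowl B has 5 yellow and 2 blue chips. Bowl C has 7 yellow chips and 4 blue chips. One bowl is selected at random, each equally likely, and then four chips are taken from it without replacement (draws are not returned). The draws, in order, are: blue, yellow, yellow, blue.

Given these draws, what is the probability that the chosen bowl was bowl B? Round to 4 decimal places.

For each hypothesis, P(data | H) works out to: P(data | bowl A) = (1/6)(5/5)(4/4)(0/3) = 0; P(data | bowl B) = (2/7)(5/6)(4/5)(1/4) = 0.047619; P(data | bowl C) = (4/11)(7/10)(6/9)(3/8) = 0.063636.
Weighting by the prior gives 1/3 · 0 = 0, 1/3 · 0.047619 = 0.015873, 1/3 · 0.063636 = 0.021212; summing to 0.037085.
By Bayes' rule, P(bowl B | data) = (0.015873) / (0.037085) = 0.42802.

0.4280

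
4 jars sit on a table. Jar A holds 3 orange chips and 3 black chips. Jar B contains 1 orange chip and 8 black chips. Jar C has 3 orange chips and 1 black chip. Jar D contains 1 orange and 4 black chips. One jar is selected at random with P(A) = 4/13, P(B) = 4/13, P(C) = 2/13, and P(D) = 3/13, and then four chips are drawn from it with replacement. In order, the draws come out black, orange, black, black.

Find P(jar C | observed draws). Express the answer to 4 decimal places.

0.0263

The likelihood of the observed sequence under each hypothesis: P(data | jar A) = (3/6)(3/6)(3/6)(3/6) = 0.0625; P(data | jar B) = (8/9)(1/9)(8/9)(8/9) = 0.078037; P(data | jar C) = (1/4)(3/4)(1/4)(1/4) = 0.011719; P(data | jar D) = (4/5)(1/5)(4/5)(4/5) = 0.1024.
Weighting by the prior gives 4/13 · 0.0625 = 0.019231, 4/13 · 0.078037 = 0.024011, 2/13 · 0.011719 = 0.0018029, 3/13 · 0.1024 = 0.023631; these sum to 0.068676.
So P(jar C | data) = (0.0018029) / (0.068676) = 0.026252.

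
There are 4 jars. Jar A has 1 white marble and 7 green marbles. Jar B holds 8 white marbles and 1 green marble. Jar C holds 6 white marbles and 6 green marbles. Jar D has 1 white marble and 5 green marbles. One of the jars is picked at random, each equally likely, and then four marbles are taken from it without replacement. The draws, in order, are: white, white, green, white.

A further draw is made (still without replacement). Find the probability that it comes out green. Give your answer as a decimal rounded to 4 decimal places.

0.2206

Compute the likelihood of the observed sequence for each case: P(data | jar A) = (1/8)(0/7) = 0; P(data | jar B) = (8/9)(7/8)(1/7)(6/6) = 1/9; P(data | jar C) = (6/12)(5/11)(6/10)(4/9) = 2/33; P(data | jar D) = (1/6)(0/5) = 0.
Weighting by the prior gives 1/4 · 0 = 0, 1/4 · 1/9 = 1/36, 1/4 · 2/33 = 1/66, 1/4 · 0 = 0; with total 17/396.
Normalising, the posterior is P(jar A | data) = 0, P(jar B | data) = 11/17, P(jar C | data) = 6/17, P(jar D | data) = 0.
Averaging over the posterior, P(green next | data) = (0)(11/17) + (5/8)(6/17) = 15/68.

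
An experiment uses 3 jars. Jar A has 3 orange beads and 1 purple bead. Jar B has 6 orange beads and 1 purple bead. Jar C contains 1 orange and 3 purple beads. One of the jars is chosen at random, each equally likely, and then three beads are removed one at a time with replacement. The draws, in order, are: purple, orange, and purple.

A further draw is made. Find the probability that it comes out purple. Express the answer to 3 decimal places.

0.584

Compute the likelihood of the observed sequence for each case: P(data | jar A) = (1/4)(3/4)(1/4) = 0.046875; P(data | jar B) = (1/7)(6/7)(1/7) = 0.017493; P(data | jar C) = (3/4)(1/4)(3/4) = 0.14062.
Weighting by the prior gives 1/3 · 0.046875 = 0.015625, 1/3 · 0.017493 = 0.0058309, 1/3 · 0.14062 = 0.046875; these sum to 0.068331.
The posterior is then P(jar A | data) = 0.22867, P(jar B | data) = 0.085333, P(jar C | data) = 0.686.
The predictive probability is P(purple next | data) = (1/4)(0.22867) + (1/7)(0.085333) + (3/4)(0.686) = 0.58386.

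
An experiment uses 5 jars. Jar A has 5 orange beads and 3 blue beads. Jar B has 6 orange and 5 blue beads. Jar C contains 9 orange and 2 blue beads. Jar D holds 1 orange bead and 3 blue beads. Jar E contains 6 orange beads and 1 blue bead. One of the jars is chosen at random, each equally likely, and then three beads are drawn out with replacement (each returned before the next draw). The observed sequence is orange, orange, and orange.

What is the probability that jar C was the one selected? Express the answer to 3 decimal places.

0.342

The likelihood of the observed sequence under each hypothesis: P(data | jar A) = (5/8)(5/8)(5/8) = 0.24414; P(data | jar B) = (6/11)(6/11)(6/11) = 0.16228; P(data | jar C) = (9/11)(9/11)(9/11) = 0.54771; P(data | jar D) = (1/4)(1/4)(1/4) = 0.015625; P(data | jar E) = (6/7)(6/7)(6/7) = 0.62974.
Multiplying each by its prior: 1/5 · 0.24414 = 0.048828, 1/5 · 0.16228 = 0.032457, 1/5 · 0.54771 = 0.10954, 1/5 · 0.015625 = 0.003125, 1/5 · 0.62974 = 0.12595; with total 0.3199.
So P(jar C | data) = (0.10954) / (0.3199) = 0.34243.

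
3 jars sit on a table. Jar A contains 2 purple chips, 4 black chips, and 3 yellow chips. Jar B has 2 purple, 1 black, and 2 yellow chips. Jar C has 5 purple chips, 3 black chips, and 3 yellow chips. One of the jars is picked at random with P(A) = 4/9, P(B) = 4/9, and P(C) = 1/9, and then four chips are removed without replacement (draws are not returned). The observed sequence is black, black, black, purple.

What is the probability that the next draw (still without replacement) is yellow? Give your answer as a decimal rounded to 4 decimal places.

For each hypothesis, P(data | H) works out to: P(data | jar A) = (4/9)(3/8)(2/7)(2/6) = 0.015873; P(data | jar B) = (1/5)(0/4) = 0; P(data | jar C) = (3/11)(2/10)(1/9)(5/8) = 0.0037879.
Multiplying each by its prior: 4/9 · 0.015873 = 0.0070547, 4/9 · 0 = 0, 1/9 · 0.0037879 = 0.00042088; summing to 0.0074755.
The posterior is then P(jar A | data) = 0.9437, P(jar B | data) = 0, P(jar C | data) = 0.0563.
So P(yellow next | data) = Σ P(yellow next | H) P(H | data) = (3/5)(0.9437) + (3/7)(0.0563) = 0.59035.

0.5903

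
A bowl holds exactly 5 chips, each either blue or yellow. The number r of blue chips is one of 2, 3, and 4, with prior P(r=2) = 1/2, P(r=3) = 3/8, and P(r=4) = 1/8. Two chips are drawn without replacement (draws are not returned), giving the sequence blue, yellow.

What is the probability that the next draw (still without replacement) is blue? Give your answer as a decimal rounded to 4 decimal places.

0.5217

Compute the likelihood of the observed sequence for each case: P(data | r = 2) = (2/5)(3/4) = 3/10; P(data | r = 3) = (3/5)(2/4) = 3/10; P(data | r = 4) = (4/5)(1/4) = 1/5.
Multiplying each by its prior: 1/2 · 3/10 = 3/20, 3/8 · 3/10 = 9/80, 1/8 · 1/5 = 1/40; these sum to 23/80.
Dividing through by the total gives posterior P(r = 2 | data) = 12/23, P(r = 3 | data) = 9/23, P(r = 4 | data) = 2/23.
Averaging over the posterior, P(blue next | data) = (1/3)(12/23) + (2/3)(9/23) + (1)(2/23) = 12/23.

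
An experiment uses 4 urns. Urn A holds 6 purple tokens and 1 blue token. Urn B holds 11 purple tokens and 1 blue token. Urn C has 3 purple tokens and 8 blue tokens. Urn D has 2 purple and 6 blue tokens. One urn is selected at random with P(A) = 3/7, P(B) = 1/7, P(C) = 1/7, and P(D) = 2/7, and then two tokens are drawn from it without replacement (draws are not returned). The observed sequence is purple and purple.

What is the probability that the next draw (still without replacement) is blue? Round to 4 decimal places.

0.2037

Compute the likelihood of the observed sequence for each case: P(data | urn A) = (6/7)(5/6) = 0.71429; P(data | urn B) = (11/12)(10/11) = 0.83333; P(data | urn C) = (3/11)(2/10) = 0.054545; P(data | urn D) = (2/8)(1/7) = 0.035714.
Weighting by the prior gives 3/7 · 0.71429 = 0.30612, 1/7 · 0.83333 = 0.11905, 1/7 · 0.054545 = 0.0077922, 2/7 · 0.035714 = 0.010204; summing to 0.44317.
The posterior is then P(urn A | data) = 0.69076, P(urn B | data) = 0.26863, P(urn C | data) = 0.017583, P(urn D | data) = 0.023025.
The predictive probability is P(blue next | data) = (1/5)(0.69076) + (1/10)(0.26863) + (8/9)(0.017583) + (1)(0.023025) = 0.20367.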